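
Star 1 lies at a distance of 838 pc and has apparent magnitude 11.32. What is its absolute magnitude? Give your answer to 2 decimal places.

1.70

M = m − 5 log₁₀(d/10 pc) = 11.32 − 5 log₁₀(838/10)
  = 11.32 − 5 × 1.923 = 11.32 − 9.62 = 1.70.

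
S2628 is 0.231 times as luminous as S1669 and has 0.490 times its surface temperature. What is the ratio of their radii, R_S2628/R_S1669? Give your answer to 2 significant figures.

2.0

L ∝ R²T⁴ gives R ∝ √L / T², so
R_S2628/R_S1669 = √(0.231) / (0.490)² = 0.4806 / 0.2401 = 2.002.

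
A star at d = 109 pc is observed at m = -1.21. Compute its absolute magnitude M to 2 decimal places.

-6.40

M = m − 5 log₁₀(d/10 pc) = -1.21 − 5 log₁₀(109/10)
  = -1.21 − 5 × 1.037 = -1.21 − 5.19 = -6.40.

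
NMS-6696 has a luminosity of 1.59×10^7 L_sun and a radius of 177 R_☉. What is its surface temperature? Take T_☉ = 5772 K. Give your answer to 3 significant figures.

2.74×10^4 K

T/T_☉ = (L/L_☉)^(1/4) / (R/R_☉)^(1/2)
T = 5772 × (1.59×10^7)^(1/4) / √(177) = 5772 × 63.15 / 13.30 = 2.740×10^4 K.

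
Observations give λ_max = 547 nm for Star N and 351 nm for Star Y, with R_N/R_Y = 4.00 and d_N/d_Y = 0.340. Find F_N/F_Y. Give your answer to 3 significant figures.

23.5

Wien's law: T_N/T_Y = λ_Y/λ_N = 351/547 = 0.6417.
L_N/L_Y = (R_N/R_Y)²(T_N/T_Y)⁴ = (4.00)²(0.6417)⁴ = 2.713.
F_N/F_Y = (L_N/L_Y)/(d_N/d_Y)² = 2.713/(0.340)² = 23.47.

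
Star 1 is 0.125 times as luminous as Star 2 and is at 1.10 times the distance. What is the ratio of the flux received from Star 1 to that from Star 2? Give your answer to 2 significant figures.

F = L/(4πd²), so F_1/F_2 = (L_1/L_2) / (d_1/d_2)²
= 0.125 / (1.10)² = 0.125 / 1.210 = 0.1033.

0.10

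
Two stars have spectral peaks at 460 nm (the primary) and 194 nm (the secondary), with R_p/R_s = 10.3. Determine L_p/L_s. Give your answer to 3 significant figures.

Wien's law gives T ∝ 1/λ_max, so T_p/T_s = λ_s/λ_p = 194/460 = 0.4217.
Then L ∝ R²T⁴ gives L_p/L_s = (10.3)² × (0.4217)⁴ = 106.1 × 0.03164 = 3.356.

3.36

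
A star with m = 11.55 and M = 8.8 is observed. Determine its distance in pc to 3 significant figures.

m − M = 5 log₁₀(d/10 pc)
11.55 − (8.8) = 2.75 = 5 log₁₀(d/10)
d = 10 × 10^(2.75/5) = 10 × 10^0.550 = 35.48 pc.

35.5 pc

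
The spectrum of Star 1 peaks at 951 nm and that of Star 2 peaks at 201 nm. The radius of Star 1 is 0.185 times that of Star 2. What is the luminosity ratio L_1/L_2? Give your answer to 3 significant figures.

Wien's law gives T ∝ 1/λ_max, so T_1/T_2 = λ_2/λ_1 = 201/951 = 0.2114.
Then L ∝ R²T⁴ gives L_1/L_2 = (0.185)² × (0.2114)⁴ = 0.03422 × 0.001996 = 6.830×10^-5.

6.83×10^-5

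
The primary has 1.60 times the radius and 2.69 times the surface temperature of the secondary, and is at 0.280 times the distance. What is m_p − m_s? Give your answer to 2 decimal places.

-8.08

L_p/L_s = (1.60)²(2.69)⁴ = 134.0.
F_p/F_s = (L_p/L_s)/(d_p/d_s)² = 134.0/0.07840 = 1710.
m_p − m_s = −2.5 log₁₀(1710) = -8.08.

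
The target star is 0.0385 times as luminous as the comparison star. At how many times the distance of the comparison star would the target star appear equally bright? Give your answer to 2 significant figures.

0.20

Equal flux requires L_t/d_t² = L_c/d_c², so d_t/d_c = √(L_t/L_c)
= √(0.0385) = 0.1962.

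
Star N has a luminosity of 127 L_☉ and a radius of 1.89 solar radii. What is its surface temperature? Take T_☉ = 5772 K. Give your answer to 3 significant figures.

T/T_☉ = (L/L_☉)^(1/4) / (R/R_☉)^(1/2)
T = 5772 × (127)^(1/4) / √(1.89) = 5772 × 3.357 / 1.375 = 1.409×10^4 K.

1.41×10^4 K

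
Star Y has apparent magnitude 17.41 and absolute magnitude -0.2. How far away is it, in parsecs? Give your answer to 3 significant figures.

3.33×10^4 pc

m − M = 5 log₁₀(d/10 pc)
17.41 − (-0.2) = 17.61 = 5 log₁₀(d/10)
d = 10 × 10^(17.61/5) = 10 × 10^3.522 = 3.327×10^4 pc.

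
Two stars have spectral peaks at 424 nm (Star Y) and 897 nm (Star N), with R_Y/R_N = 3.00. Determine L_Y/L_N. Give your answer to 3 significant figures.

Wien's law gives T ∝ 1/λ_max, so T_Y/T_N = λ_N/λ_Y = 897/424 = 2.116.
Then L ∝ R²T⁴ gives L_Y/L_N = (3.00)² × (2.116)⁴ = 9.000 × 20.03 = 180.3.

180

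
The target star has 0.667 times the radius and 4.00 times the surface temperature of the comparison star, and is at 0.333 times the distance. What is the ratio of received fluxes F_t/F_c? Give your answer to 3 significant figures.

L_t/L_c = (R_t/R_c)²(T_t/T_c)⁴ = (0.667)² × (4.00)⁴ = 113.9.
F_t/F_c = (L_t/L_c)/(d_t/d_c)² = 113.9 / (0.333)² = 1027.

1.03×10^3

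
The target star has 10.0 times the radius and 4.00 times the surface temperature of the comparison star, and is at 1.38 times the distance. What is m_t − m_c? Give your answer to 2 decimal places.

L_t/L_c = (10.0)²(4.00)⁴ = 2.560×10^4.
F_t/F_c = (L_t/L_c)/(d_t/d_c)² = 2.560×10^4/1.904 = 1.344×10^4.
m_t − m_c = −2.5 log₁₀(1.344×10^4) = -10.32.

-10.32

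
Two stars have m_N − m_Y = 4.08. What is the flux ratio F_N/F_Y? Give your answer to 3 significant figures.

0.0233

F_N/F_Y = 10^(−(m_N − m_Y)/2.5) = 10^(-4.08/2.5) = 10^-1.632 = 0.02333.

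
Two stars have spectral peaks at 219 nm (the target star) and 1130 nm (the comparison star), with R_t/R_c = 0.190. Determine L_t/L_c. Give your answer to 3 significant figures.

Wien's law gives T ∝ 1/λ_max, so T_t/T_c = λ_c/λ_t = 1130/219 = 5.160.
Then L ∝ R²T⁴ gives L_t/L_c = (0.190)² × (5.160)⁴ = 0.03610 × 708.8 = 25.59.

25.6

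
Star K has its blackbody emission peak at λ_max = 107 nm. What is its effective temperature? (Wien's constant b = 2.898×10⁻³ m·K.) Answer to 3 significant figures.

2.71×10^4 K

T = b/λ_max = 2.898×10⁻³ / (107×10⁻⁹) = 2.708×10^4 K.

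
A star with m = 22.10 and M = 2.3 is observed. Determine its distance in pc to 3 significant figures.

m − M = 5 log₁₀(d/10 pc)
22.10 − (2.3) = 19.80 = 5 log₁₀(d/10)
d = 10 × 10^(19.80/5) = 10 × 10^3.960 = 9.120×10^4 pc.

9.12×10^4 pc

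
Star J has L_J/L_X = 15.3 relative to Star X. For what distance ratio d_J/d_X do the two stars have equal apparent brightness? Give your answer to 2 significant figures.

3.9

Equal flux requires L_J/d_J² = L_X/d_X², so d_J/d_X = √(L_J/L_X)
= √(15.3) = 3.912.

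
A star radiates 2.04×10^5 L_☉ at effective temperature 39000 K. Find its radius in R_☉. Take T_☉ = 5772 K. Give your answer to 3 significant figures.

R/R_☉ = √(L/L_☉) / (T/T_☉)² = √(2.04×10^5) / (6.757)²
       = 451.7 / 45.65 = 9.893.

9.89 R_☉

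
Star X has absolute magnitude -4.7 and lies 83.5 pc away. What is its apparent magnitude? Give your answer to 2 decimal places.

-0.09

m = M + 5 log₁₀(d/10 pc) = -4.7 + 5 log₁₀(83.5/10)
  = -4.7 + 5 × 0.922 = -4.7 + 4.61 = -0.09.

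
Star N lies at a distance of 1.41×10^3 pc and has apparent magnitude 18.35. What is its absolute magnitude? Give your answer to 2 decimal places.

M = m − 5 log₁₀(d/10 pc) = 18.35 − 5 log₁₀(1.41×10^3/10)
  = 18.35 − 5 × 2.149 = 18.35 − 10.75 = 7.60.

7.60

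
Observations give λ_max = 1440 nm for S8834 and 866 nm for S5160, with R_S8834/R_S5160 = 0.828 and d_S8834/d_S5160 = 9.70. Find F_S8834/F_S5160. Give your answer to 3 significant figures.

Wien's law: T_S8834/T_S5160 = λ_S5160/λ_S8834 = 866/1440 = 0.6014.
L_S8834/L_S5160 = (R_S8834/R_S5160)²(T_S8834/T_S5160)⁴ = (0.828)²(0.6014)⁴ = 0.08968.
F_S8834/F_S5160 = (L_S8834/L_S5160)/(d_S8834/d_S5160)² = 0.08968/(9.70)² = 9.531×10^-4.

9.53×10^-4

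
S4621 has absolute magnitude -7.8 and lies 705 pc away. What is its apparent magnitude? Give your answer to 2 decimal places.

m = M + 5 log₁₀(d/10 pc) = -7.8 + 5 log₁₀(705/10)
  = -7.8 + 5 × 1.848 = -7.8 + 9.24 = 1.44.

1.44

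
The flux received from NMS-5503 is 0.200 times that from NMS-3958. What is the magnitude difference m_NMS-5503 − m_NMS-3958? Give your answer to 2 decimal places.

1.75

m_NMS-5503 − m_NMS-3958 = −2.5 log₁₀(F_NMS-5503/F_NMS-3958) = −2.5 log₁₀(0.200) = −2.5 × (-0.699) = 1.747.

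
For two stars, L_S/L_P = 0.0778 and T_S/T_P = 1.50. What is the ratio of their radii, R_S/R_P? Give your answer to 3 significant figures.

L ∝ R²T⁴ gives R ∝ √L / T², so
R_S/R_P = √(0.0778) / (1.50)² = 0.2789 / 2.250 = 0.1240.

0.124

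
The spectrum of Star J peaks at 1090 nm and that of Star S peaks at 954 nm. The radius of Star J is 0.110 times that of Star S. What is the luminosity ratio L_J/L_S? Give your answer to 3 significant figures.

Wien's law gives T ∝ 1/λ_max, so T_J/T_S = λ_S/λ_J = 954/1090 = 0.8752.
Then L ∝ R²T⁴ gives L_J/L_S = (0.110)² × (0.8752)⁴ = 0.01210 × 0.5868 = 0.007100.

0.00710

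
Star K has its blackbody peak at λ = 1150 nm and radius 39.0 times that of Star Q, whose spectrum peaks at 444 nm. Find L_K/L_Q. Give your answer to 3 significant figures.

33.8

Wien's law gives T ∝ 1/λ_max, so T_K/T_Q = λ_Q/λ_K = 444/1150 = 0.3861.
Then L ∝ R²T⁴ gives L_K/L_Q = (39.0)² × (0.3861)⁴ = 1521 × 0.02222 = 33.80.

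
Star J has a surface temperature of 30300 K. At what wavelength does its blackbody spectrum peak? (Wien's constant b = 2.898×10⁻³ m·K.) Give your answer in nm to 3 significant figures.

λ_max = b/T = 2.898×10⁻³ / 30300 = 9.56×10^-8 m = 95.64 nm.

95.6 nm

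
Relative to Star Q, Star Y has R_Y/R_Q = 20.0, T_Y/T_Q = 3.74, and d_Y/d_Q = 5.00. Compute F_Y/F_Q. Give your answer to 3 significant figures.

3.13×10^3

L_Y/L_Q = (R_Y/R_Q)²(T_Y/T_Q)⁴ = (20.0)² × (3.74)⁴ = 7.826×10^4.
F_Y/F_Q = (L_Y/L_Q)/(d_Y/d_Q)² = 7.826×10^4 / (5.00)² = 3130.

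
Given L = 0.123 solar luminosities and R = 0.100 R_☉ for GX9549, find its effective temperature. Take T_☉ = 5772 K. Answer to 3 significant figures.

T/T_☉ = (L/L_☉)^(1/4) / (R/R_☉)^(1/2)
T = 5772 × (0.123)^(1/4) / √(0.100) = 5772 × 0.5922 / 0.3162 = 1.081×10^4 K.

1.08×10^4 K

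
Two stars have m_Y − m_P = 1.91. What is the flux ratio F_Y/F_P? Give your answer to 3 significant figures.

0.172

F_Y/F_P = 10^(−(m_Y − m_P)/2.5) = 10^(-1.91/2.5) = 10^-0.764 = 0.1722.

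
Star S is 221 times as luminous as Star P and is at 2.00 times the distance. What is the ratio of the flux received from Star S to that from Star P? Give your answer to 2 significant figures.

F = L/(4πd²), so F_S/F_P = (L_S/L_P) / (d_S/d_P)²
= 221 / (2.00)² = 221 / 4.000 = 55.25.

55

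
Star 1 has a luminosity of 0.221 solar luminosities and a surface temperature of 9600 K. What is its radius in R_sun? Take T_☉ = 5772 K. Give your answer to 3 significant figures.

R/R_☉ = √(L/L_☉) / (T/T_☉)² = √(0.221) / (1.663)²
       = 0.4701 / 2.766 = 0.1699.

0.170 R_sun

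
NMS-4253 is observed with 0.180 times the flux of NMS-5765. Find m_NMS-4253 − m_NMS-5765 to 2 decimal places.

1.86

m_NMS-4253 − m_NMS-5765 = −2.5 log₁₀(F_NMS-4253/F_NMS-5765) = −2.5 log₁₀(0.180) = −2.5 × (-0.745) = 1.862.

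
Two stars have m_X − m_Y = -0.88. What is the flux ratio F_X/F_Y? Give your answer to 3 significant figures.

F_X/F_Y = 10^(−(m_X − m_Y)/2.5) = 10^(0.88/2.5) = 10^0.352 = 2.249.

2.25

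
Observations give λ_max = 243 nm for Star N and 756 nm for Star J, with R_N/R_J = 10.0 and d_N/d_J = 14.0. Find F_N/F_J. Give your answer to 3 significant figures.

Wien's law: T_N/T_J = λ_J/λ_N = 756/243 = 3.111.
L_N/L_J = (R_N/R_J)²(T_N/T_J)⁴ = (10.0)²(3.111)⁴ = 9368.
F_N/F_J = (L_N/L_J)/(d_N/d_J)² = 9368/(14.0)² = 47.80.

47.8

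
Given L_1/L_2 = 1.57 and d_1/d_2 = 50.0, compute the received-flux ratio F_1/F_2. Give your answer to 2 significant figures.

6.3×10^-4

F = L/(4πd²), so F_1/F_2 = (L_1/L_2) / (d_1/d_2)²
= 1.57 / (50.0)² = 1.57 / 2500 = 6.280×10^-4.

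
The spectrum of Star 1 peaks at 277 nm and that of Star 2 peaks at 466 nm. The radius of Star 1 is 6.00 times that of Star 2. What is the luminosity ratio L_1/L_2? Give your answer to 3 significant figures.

Wien's law gives T ∝ 1/λ_max, so T_1/T_2 = λ_2/λ_1 = 466/277 = 1.682.
Then L ∝ R²T⁴ gives L_1/L_2 = (6.00)² × (1.682)⁴ = 36.00 × 8.010 = 288.4.

288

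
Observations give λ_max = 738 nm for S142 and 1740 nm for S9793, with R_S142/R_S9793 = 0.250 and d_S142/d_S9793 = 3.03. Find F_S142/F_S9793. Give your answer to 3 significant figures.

0.210

Wien's law: T_S142/T_S9793 = λ_S9793/λ_S142 = 1740/738 = 2.358.
L_S142/L_S9793 = (R_S142/R_S9793)²(T_S142/T_S9793)⁴ = (0.250)²(2.358)⁴ = 1.931.
F_S142/F_S9793 = (L_S142/L_S9793)/(d_S142/d_S9793)² = 1.931/(3.03)² = 0.2104.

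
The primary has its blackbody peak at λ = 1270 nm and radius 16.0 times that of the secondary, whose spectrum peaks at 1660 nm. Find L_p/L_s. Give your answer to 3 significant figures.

747

Wien's law gives T ∝ 1/λ_max, so T_p/T_s = λ_s/λ_p = 1660/1270 = 1.307.
Then L ∝ R²T⁴ gives L_p/L_s = (16.0)² × (1.307)⁴ = 256.0 × 2.919 = 747.2.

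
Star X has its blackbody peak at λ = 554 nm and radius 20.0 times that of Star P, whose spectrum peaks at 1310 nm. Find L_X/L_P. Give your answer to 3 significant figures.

1.25×10^4

Wien's law gives T ∝ 1/λ_max, so T_X/T_P = λ_P/λ_X = 1310/554 = 2.365.
Then L ∝ R²T⁴ gives L_X/L_P = (20.0)² × (2.365)⁴ = 400.0 × 31.26 = 1.251×10^4.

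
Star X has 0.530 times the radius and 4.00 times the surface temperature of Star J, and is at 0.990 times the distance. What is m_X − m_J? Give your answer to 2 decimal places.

-4.66

L_X/L_J = (0.530)²(4.00)⁴ = 71.91.
F_X/F_J = (L_X/L_J)/(d_X/d_J)² = 71.91/0.9801 = 73.37.
m_X − m_J = −2.5 log₁₀(73.37) = -4.66.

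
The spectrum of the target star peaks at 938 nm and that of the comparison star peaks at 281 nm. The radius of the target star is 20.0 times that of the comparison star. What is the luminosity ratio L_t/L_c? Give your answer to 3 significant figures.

3.22

Wien's law gives T ∝ 1/λ_max, so T_t/T_c = λ_c/λ_t = 281/938 = 0.2996.
Then L ∝ R²T⁴ gives L_t/L_c = (20.0)² × (0.2996)⁴ = 400.0 × 0.008054 = 3.222.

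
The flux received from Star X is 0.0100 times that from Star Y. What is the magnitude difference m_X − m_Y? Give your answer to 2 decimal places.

m_X − m_Y = −2.5 log₁₀(F_X/F_Y) = −2.5 log₁₀(0.0100) = −2.5 × (-2.000) = 5.000.

5.00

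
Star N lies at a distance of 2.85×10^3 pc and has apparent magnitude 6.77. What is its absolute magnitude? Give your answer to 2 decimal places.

M = m − 5 log₁₀(d/10 pc) = 6.77 − 5 log₁₀(2.85×10^3/10)
  = 6.77 − 5 × 2.455 = 6.77 − 12.27 = -5.50.

-5.50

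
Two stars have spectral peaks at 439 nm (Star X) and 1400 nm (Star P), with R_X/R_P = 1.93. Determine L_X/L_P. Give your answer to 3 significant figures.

385

Wien's law gives T ∝ 1/λ_max, so T_X/T_P = λ_P/λ_X = 1400/439 = 3.189.
Then L ∝ R²T⁴ gives L_X/L_P = (1.93)² × (3.189)⁴ = 3.725 × 103.4 = 385.3.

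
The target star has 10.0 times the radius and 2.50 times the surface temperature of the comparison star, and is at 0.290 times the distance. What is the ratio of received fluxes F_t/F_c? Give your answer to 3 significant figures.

L_t/L_c = (R_t/R_c)²(T_t/T_c)⁴ = (10.0)² × (2.50)⁴ = 3906.
F_t/F_c = (L_t/L_c)/(d_t/d_c)² = 3906 / (0.290)² = 4.645×10^4.

4.64×10^4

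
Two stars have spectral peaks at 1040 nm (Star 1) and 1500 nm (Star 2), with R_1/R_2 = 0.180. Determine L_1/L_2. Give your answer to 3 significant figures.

Wien's law gives T ∝ 1/λ_max, so T_1/T_2 = λ_2/λ_1 = 1500/1040 = 1.442.
Then L ∝ R²T⁴ gives L_1/L_2 = (0.180)² × (1.442)⁴ = 0.03240 × 4.327 = 0.1402.

0.140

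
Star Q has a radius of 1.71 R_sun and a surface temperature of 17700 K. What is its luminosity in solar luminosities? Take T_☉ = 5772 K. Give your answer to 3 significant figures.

L/L_☉ = (R/R_☉)² (T/T_☉)⁴ = (1.71)² × (17700/5772)⁴
       = 2.924 × (3.067)⁴ = 2.924 × 88.43 = 258.6.

259 solar luminosities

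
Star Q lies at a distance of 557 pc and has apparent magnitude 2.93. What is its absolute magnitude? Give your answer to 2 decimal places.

-5.80

M = m − 5 log₁₀(d/10 pc) = 2.93 − 5 log₁₀(557/10)
  = 2.93 − 5 × 1.746 = 2.93 − 8.73 = -5.80.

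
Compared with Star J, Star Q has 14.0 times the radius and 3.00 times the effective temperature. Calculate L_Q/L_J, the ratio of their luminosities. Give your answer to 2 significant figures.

From the Stefan–Boltzmann law, L ∝ R²T⁴, so
L_Q/L_J = (R_Q/R_J)² (T_Q/T_J)⁴ = (14.0)² × (3.00)⁴ = 196.0 × 81.00 = 1.588×10^4.

1.6×10^4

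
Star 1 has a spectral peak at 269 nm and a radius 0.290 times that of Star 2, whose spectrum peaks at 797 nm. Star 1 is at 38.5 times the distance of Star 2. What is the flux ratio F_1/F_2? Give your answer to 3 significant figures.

Wien's law: T_1/T_2 = λ_2/λ_1 = 797/269 = 2.963.
L_1/L_2 = (R_1/R_2)²(T_1/T_2)⁴ = (0.290)²(2.963)⁴ = 6.481.
F_1/F_2 = (L_1/L_2)/(d_1/d_2)² = 6.481/(38.5)² = 0.004372.

0.00437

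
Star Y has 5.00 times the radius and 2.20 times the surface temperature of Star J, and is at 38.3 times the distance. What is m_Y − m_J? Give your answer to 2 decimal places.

L_Y/L_J = (5.00)²(2.20)⁴ = 585.6.
F_Y/F_J = (L_Y/L_J)/(d_Y/d_J)² = 585.6/1467 = 0.3992.
m_Y − m_J = −2.5 log₁₀(0.3992) = 1.00.

1.00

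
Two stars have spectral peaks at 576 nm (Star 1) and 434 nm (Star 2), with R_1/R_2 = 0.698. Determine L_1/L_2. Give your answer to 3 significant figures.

Wien's law gives T ∝ 1/λ_max, so T_1/T_2 = λ_2/λ_1 = 434/576 = 0.7535.
Then L ∝ R²T⁴ gives L_1/L_2 = (0.698)² × (0.7535)⁴ = 0.4872 × 0.3223 = 0.1570.

0.157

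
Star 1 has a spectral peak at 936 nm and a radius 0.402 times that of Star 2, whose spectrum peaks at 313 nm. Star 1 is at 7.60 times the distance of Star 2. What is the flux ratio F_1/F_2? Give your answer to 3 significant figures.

3.50×10^-5

Wien's law: T_1/T_2 = λ_2/λ_1 = 313/936 = 0.3344.
L_1/L_2 = (R_1/R_2)²(T_1/T_2)⁴ = (0.402)²(0.3344)⁴ = 0.002021.
F_1/F_2 = (L_1/L_2)/(d_1/d_2)² = 0.002021/(7.60)² = 3.499×10^-5.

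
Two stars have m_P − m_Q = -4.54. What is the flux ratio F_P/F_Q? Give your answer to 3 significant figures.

65.5

F_P/F_Q = 10^(−(m_P − m_Q)/2.5) = 10^(4.54/2.5) = 10^1.816 = 65.46.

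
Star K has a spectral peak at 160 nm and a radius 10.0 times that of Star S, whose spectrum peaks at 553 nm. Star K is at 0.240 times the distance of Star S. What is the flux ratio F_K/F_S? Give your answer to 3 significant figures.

Wien's law: T_K/T_S = λ_S/λ_K = 553/160 = 3.456.
L_K/L_S = (R_K/R_S)²(T_K/T_S)⁴ = (10.0)²(3.456)⁴ = 1.427×10^4.
F_K/F_S = (L_K/L_S)/(d_K/d_S)² = 1.427×10^4/(0.240)² = 2.477×10^5.

2.48×10^5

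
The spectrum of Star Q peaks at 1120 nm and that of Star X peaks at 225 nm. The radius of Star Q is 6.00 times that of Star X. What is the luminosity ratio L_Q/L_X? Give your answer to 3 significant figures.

Wien's law gives T ∝ 1/λ_max, so T_Q/T_X = λ_X/λ_Q = 225/1120 = 0.2009.
Then L ∝ R²T⁴ gives L_Q/L_X = (6.00)² × (0.2009)⁴ = 36.00 × 0.001629 = 0.05864.

0.0586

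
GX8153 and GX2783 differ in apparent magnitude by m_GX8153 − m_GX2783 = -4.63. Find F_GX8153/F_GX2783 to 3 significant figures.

71.1

F_GX8153/F_GX2783 = 10^(−(m_GX8153 − m_GX2783)/2.5) = 10^(4.63/2.5) = 10^1.852 = 71.12.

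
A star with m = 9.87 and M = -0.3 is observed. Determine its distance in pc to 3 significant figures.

1.08×10^3 pc

m − M = 5 log₁₀(d/10 pc)
9.87 − (-0.3) = 10.17 = 5 log₁₀(d/10)
d = 10 × 10^(10.17/5) = 10 × 10^2.034 = 1081 pc.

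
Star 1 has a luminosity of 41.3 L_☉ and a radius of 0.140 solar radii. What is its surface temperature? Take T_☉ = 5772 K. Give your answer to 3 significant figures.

T/T_☉ = (L/L_☉)^(1/4) / (R/R_☉)^(1/2)
T = 5772 × (41.3)^(1/4) / √(0.140) = 5772 × 2.535 / 0.3742 = 3.911×10^4 K.

3.91×10^4 K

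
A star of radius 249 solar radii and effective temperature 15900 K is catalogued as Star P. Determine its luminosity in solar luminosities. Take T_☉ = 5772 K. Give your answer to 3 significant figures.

L/L_☉ = (R/R_☉)² (T/T_☉)⁴ = (249)² × (15900/5772)⁴
       = 6.200×10^4 × (2.755)⁴ = 6.200×10^4 × 57.58 = 3.570×10^6.

3.57×10^6 solar luminosities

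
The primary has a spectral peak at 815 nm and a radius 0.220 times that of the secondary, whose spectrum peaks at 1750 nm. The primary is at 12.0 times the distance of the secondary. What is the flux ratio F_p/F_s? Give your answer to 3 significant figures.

0.00715

Wien's law: T_p/T_s = λ_s/λ_p = 1750/815 = 2.147.
L_p/L_s = (R_p/R_s)²(T_p/T_s)⁴ = (0.220)²(2.147)⁴ = 1.029.
F_p/F_s = (L_p/L_s)/(d_p/d_s)² = 1.029/(12.0)² = 0.007145.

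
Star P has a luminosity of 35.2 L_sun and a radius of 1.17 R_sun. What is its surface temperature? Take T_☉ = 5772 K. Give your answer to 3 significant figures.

1.30×10^4 K

T/T_☉ = (L/L_☉)^(1/4) / (R/R_☉)^(1/2)
T = 5772 × (35.2)^(1/4) / √(1.17) = 5772 × 2.436 / 1.082 = 1.300×10^4 K.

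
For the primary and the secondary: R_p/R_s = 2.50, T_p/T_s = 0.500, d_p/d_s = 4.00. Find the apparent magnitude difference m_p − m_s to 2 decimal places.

L_p/L_s = (2.50)²(0.500)⁴ = 0.3906.
F_p/F_s = (L_p/L_s)/(d_p/d_s)² = 0.3906/16.00 = 0.02441.
m_p − m_s = −2.5 log₁₀(0.02441) = 4.03.

4.03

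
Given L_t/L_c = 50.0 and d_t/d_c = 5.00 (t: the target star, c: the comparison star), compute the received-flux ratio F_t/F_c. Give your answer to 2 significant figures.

2.0

F = L/(4πd²), so F_t/F_c = (L_t/L_c) / (d_t/d_c)²
= 50.0 / (5.00)² = 50.0 / 25.00 = 2.000.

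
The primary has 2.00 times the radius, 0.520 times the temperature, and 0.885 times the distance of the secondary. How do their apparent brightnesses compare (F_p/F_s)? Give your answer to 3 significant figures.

0.373

L_p/L_s = (R_p/R_s)²(T_p/T_s)⁴ = (2.00)² × (0.520)⁴ = 0.2925.
F_p/F_s = (L_p/L_s)/(d_p/d_s)² = 0.2925 / (0.885)² = 0.3734.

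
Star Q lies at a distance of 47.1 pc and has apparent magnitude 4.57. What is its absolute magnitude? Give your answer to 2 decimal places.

1.20

M = m − 5 log₁₀(d/10 pc) = 4.57 − 5 log₁₀(47.1/10)
  = 4.57 − 5 × 0.673 = 4.57 − 3.37 = 1.20.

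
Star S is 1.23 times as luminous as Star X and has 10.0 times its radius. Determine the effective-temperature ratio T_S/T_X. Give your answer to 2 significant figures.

0.33

L ∝ R²T⁴ gives T ∝ (L/R²)^(1/4), so
T_S/T_X = (1.23 / 10.0²)^(1/4) = (0.01230)^(1/4) = 0.3330.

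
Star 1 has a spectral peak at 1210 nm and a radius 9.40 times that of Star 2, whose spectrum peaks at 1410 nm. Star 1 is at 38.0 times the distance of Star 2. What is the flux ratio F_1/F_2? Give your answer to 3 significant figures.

Wien's law: T_1/T_2 = λ_2/λ_1 = 1410/1210 = 1.165.
L_1/L_2 = (R_1/R_2)²(T_1/T_2)⁴ = (9.40)²(1.165)⁴ = 162.9.
F_1/F_2 = (L_1/L_2)/(d_1/d_2)² = 162.9/(38.0)² = 0.1128.

0.113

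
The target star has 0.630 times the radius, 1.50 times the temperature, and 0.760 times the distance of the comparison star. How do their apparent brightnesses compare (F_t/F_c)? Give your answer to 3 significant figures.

3.48

L_t/L_c = (R_t/R_c)²(T_t/T_c)⁴ = (0.630)² × (1.50)⁴ = 2.009.
F_t/F_c = (L_t/L_c)/(d_t/d_c)² = 2.009 / (0.760)² = 3.479.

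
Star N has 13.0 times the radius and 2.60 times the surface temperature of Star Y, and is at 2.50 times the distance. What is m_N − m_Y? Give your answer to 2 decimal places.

-7.73

L_N/L_Y = (13.0)²(2.60)⁴ = 7723.
F_N/F_Y = (L_N/L_Y)/(d_N/d_Y)² = 7723/6.250 = 1236.
m_N − m_Y = −2.5 log₁₀(1236) = -7.73.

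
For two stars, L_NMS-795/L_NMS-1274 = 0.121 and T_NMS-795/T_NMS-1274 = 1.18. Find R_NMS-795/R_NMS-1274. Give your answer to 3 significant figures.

0.250

L ∝ R²T⁴ gives R ∝ √L / T², so
R_NMS-795/R_NMS-1274 = √(0.121) / (1.18)² = 0.3479 / 1.392 = 0.2498.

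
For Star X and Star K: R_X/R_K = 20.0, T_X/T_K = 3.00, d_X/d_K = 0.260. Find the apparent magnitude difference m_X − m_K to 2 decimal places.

L_X/L_K = (20.0)²(3.00)⁴ = 3.240×10^4.
F_X/F_K = (L_X/L_K)/(d_X/d_K)² = 3.240×10^4/0.06760 = 4.793×10^5.
m_X − m_K = −2.5 log₁₀(4.793×10^5) = -14.20.

-14.20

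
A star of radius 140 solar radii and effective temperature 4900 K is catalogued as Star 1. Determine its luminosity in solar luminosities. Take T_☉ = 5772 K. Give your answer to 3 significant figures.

1.02×10^4 solar luminosities

L/L_☉ = (R/R_☉)² (T/T_☉)⁴ = (140)² × (4900/5772)⁴
       = 1.960×10^4 × (0.8489)⁴ = 1.960×10^4 × 0.5194 = 1.018×10^4.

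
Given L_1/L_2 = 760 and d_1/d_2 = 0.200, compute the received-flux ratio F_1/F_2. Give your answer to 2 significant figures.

F = L/(4πd²), so F_1/F_2 = (L_1/L_2) / (d_1/d_2)²
= 760 / (0.200)² = 760 / 0.04000 = 1.900×10^4.

1.9×10^4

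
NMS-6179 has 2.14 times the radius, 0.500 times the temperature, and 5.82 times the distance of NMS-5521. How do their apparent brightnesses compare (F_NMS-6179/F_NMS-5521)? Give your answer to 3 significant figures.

L_NMS-6179/L_NMS-5521 = (R_NMS-6179/R_NMS-5521)²(T_NMS-6179/T_NMS-5521)⁴ = (2.14)² × (0.500)⁴ = 0.2862.
F_NMS-6179/F_NMS-5521 = (L_NMS-6179/L_NMS-5521)/(d_NMS-6179/d_NMS-5521)² = 0.2862 / (5.82)² = 0.008450.

0.00845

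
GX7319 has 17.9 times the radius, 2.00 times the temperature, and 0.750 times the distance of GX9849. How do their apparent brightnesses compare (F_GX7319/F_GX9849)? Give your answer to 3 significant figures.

L_GX7319/L_GX9849 = (R_GX7319/R_GX9849)²(T_GX7319/T_GX9849)⁴ = (17.9)² × (2.00)⁴ = 5127.
F_GX7319/F_GX9849 = (L_GX7319/L_GX9849)/(d_GX7319/d_GX9849)² = 5127 / (0.750)² = 9114.

9.11×10^3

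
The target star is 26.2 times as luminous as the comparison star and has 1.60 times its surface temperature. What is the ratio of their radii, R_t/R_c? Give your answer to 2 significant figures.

L ∝ R²T⁴ gives R ∝ √L / T², so
R_t/R_c = √(26.2) / (1.60)² = 5.119 / 2.560 = 1.999.

2.0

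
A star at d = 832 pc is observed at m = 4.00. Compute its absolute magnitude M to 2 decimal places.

-5.60

M = m − 5 log₁₀(d/10 pc) = 4.00 − 5 log₁₀(832/10)
  = 4.00 − 5 × 1.920 = 4.00 − 9.60 = -5.60.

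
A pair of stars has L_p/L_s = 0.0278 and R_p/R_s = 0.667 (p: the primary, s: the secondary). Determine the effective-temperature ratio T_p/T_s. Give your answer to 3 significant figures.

L ∝ R²T⁴ gives T ∝ (L/R²)^(1/4), so
T_p/T_s = (0.0278 / 0.667²)^(1/4) = (0.06249)^(1/4) = 0.5000.

0.500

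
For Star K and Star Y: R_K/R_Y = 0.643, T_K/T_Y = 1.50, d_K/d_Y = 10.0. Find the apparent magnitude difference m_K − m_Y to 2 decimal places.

4.20

L_K/L_Y = (0.643)²(1.50)⁴ = 2.093.
F_K/F_Y = (L_K/L_Y)/(d_K/d_Y)² = 2.093/100.0 = 0.02093.
m_K − m_Y = −2.5 log₁₀(0.02093) = 4.20.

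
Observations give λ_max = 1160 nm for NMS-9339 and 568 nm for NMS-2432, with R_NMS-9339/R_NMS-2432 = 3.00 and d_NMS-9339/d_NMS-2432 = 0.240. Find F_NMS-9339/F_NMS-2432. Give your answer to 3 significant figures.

8.98

Wien's law: T_NMS-9339/T_NMS-2432 = λ_NMS-2432/λ_NMS-9339 = 568/1160 = 0.4897.
L_NMS-9339/L_NMS-2432 = (R_NMS-9339/R_NMS-2432)²(T_NMS-9339/T_NMS-2432)⁴ = (3.00)²(0.4897)⁴ = 0.5174.
F_NMS-9339/F_NMS-2432 = (L_NMS-9339/L_NMS-2432)/(d_NMS-9339/d_NMS-2432)² = 0.5174/(0.240)² = 8.982.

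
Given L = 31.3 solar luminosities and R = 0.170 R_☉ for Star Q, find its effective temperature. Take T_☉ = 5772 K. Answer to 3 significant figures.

T/T_☉ = (L/L_☉)^(1/4) / (R/R_☉)^(1/2)
T = 5772 × (31.3)^(1/4) / √(0.170) = 5772 × 2.365 / 0.4123 = 3.311×10^4 K.

3.31×10^4 K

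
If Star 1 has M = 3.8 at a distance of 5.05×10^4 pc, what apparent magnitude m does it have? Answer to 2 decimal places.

22.32

m = M + 5 log₁₀(d/10 pc) = 3.8 + 5 log₁₀(5.05×10^4/10)
  = 3.8 + 5 × 3.703 = 3.8 + 18.52 = 22.32.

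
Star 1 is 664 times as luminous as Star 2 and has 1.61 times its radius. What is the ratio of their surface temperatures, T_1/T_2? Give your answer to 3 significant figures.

L ∝ R²T⁴ gives T ∝ (L/R²)^(1/4), so
T_1/T_2 = (664 / 1.61²)^(1/4) = (256.2)^(1/4) = 4.001.

4.00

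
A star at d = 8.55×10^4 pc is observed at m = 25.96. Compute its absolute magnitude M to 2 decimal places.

6.30

M = m − 5 log₁₀(d/10 pc) = 25.96 − 5 log₁₀(8.55×10^4/10)
  = 25.96 − 5 × 3.932 = 25.96 − 19.66 = 6.30.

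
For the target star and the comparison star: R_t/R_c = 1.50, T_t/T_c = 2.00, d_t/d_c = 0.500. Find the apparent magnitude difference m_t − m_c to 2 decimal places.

-5.40

L_t/L_c = (1.50)²(2.00)⁴ = 36.00.
F_t/F_c = (L_t/L_c)/(d_t/d_c)² = 36.00/0.2500 = 144.0.
m_t − m_c = −2.5 log₁₀(144.0) = -5.40.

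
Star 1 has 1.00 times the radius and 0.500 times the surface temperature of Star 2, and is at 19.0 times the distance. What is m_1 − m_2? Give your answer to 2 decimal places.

L_1/L_2 = (1.00)²(0.500)⁴ = 0.06250.
F_1/F_2 = (L_1/L_2)/(d_1/d_2)² = 0.06250/361.0 = 1.731×10^-4.
m_1 − m_2 = −2.5 log₁₀(1.731×10^-4) = 9.40.

9.40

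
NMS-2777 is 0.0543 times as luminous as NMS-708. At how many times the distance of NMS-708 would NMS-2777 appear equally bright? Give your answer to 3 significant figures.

0.233

Equal flux requires L_NMS-2777/d_NMS-2777² = L_NMS-708/d_NMS-708², so d_NMS-2777/d_NMS-708 = √(L_NMS-2777/L_NMS-708)
= √(0.0543) = 0.2330.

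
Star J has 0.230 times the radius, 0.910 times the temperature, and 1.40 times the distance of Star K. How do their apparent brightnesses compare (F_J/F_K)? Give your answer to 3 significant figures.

L_J/L_K = (R_J/R_K)²(T_J/T_K)⁴ = (0.230)² × (0.910)⁴ = 0.03628.
F_J/F_K = (L_J/L_K)/(d_J/d_K)² = 0.03628 / (1.40)² = 0.01851.

0.0185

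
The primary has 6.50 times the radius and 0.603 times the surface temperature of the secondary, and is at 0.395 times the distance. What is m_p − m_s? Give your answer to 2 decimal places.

-3.88

L_p/L_s = (6.50)²(0.603)⁴ = 5.586.
F_p/F_s = (L_p/L_s)/(d_p/d_s)² = 5.586/0.1560 = 35.80.
m_p − m_s = −2.5 log₁₀(35.80) = -3.88.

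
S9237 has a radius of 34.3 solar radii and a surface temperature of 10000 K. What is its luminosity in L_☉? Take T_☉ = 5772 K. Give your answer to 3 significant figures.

L/L_☉ = (R/R_☉)² (T/T_☉)⁴ = (34.3)² × (10000/5772)⁴
       = 1176 × (1.733)⁴ = 1176 × 9.009 = 1.060×10^4.

1.06×10^4 L_☉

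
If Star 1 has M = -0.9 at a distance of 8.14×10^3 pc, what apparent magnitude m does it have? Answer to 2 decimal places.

13.65

m = M + 5 log₁₀(d/10 pc) = -0.9 + 5 log₁₀(8.14×10^3/10)
  = -0.9 + 5 × 2.911 = -0.9 + 14.55 = 13.65.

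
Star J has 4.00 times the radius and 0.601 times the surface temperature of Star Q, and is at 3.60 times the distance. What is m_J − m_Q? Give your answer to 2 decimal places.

L_J/L_Q = (4.00)²(0.601)⁴ = 2.087.
F_J/F_Q = (L_J/L_Q)/(d_J/d_Q)² = 2.087/12.96 = 0.1611.
m_J − m_Q = −2.5 log₁₀(0.1611) = 1.98.

1.98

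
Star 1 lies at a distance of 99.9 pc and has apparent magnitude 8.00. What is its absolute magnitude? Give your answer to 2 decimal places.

M = m − 5 log₁₀(d/10 pc) = 8.00 − 5 log₁₀(99.9/10)
  = 8.00 − 5 × 1.000 = 8.00 − 5.00 = 3.00.

3.00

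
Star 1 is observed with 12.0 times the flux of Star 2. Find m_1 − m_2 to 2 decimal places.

m_1 − m_2 = −2.5 log₁₀(F_1/F_2) = −2.5 log₁₀(12.0) = −2.5 × (1.079) = -2.698.

-2.70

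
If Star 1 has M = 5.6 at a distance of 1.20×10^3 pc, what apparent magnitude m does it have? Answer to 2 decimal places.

16.00

m = M + 5 log₁₀(d/10 pc) = 5.6 + 5 log₁₀(1.20×10^3/10)
  = 5.6 + 5 × 2.079 = 5.6 + 10.40 = 16.00.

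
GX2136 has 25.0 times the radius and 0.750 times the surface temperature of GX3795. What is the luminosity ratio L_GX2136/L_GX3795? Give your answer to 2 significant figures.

From the Stefan–Boltzmann law, L ∝ R²T⁴, so
L_GX2136/L_GX3795 = (R_GX2136/R_GX3795)² (T_GX2136/T_GX3795)⁴ = (25.0)² × (0.750)⁴ = 625.0 × 0.3164 = 197.8.

2.0×10^2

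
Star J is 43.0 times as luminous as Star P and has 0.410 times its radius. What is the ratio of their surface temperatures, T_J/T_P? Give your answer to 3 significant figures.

L ∝ R²T⁴ gives T ∝ (L/R²)^(1/4), so
T_J/T_P = (43.0 / 0.410²)^(1/4) = (255.8)^(1/4) = 3.999.

4.00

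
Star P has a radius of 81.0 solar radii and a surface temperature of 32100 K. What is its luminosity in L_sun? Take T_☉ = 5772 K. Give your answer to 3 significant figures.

L/L_☉ = (R/R_☉)² (T/T_☉)⁴ = (81.0)² × (32100/5772)⁴
       = 6561 × (5.561)⁴ = 6561 × 956.6 = 6.276×10^6.

6.28×10^6 L_sun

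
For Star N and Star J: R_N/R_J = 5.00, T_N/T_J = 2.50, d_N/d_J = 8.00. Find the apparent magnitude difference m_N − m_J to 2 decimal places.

-2.96

L_N/L_J = (5.00)²(2.50)⁴ = 976.6.
F_N/F_J = (L_N/L_J)/(d_N/d_J)² = 976.6/64.00 = 15.26.
m_N − m_J = −2.5 log₁₀(15.26) = -2.96.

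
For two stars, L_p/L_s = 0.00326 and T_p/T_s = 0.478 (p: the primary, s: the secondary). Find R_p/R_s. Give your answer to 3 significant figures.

L ∝ R²T⁴ gives R ∝ √L / T², so
R_p/R_s = √(0.00326) / (0.478)² = 0.05710 / 0.2285 = 0.2499.

0.250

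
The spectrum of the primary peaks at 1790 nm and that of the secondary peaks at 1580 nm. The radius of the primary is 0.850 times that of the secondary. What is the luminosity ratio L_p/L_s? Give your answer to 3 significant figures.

0.439

Wien's law gives T ∝ 1/λ_max, so T_p/T_s = λ_s/λ_p = 1580/1790 = 0.8827.
Then L ∝ R²T⁴ gives L_p/L_s = (0.850)² × (0.8827)⁴ = 0.7225 × 0.6070 = 0.4386.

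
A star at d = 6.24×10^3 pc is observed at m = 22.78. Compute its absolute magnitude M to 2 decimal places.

8.80

M = m − 5 log₁₀(d/10 pc) = 22.78 − 5 log₁₀(6.24×10^3/10)
  = 22.78 − 5 × 2.795 = 22.78 − 13.98 = 8.80.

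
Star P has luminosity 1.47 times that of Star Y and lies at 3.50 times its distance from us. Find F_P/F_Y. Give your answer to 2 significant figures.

F = L/(4πd²), so F_P/F_Y = (L_P/L_Y) / (d_P/d_Y)²
= 1.47 / (3.50)² = 1.47 / 12.25 = 0.1200.

0.12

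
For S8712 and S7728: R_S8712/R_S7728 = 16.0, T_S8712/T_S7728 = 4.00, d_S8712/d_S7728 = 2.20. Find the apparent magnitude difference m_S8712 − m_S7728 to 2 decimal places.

L_S8712/L_S7728 = (16.0)²(4.00)⁴ = 6.554×10^4.
F_S8712/F_S7728 = (L_S8712/L_S7728)/(d_S8712/d_S7728)² = 6.554×10^4/4.840 = 1.354×10^4.
m_S8712 − m_S7728 = −2.5 log₁₀(1.354×10^4) = -10.33.

-10.33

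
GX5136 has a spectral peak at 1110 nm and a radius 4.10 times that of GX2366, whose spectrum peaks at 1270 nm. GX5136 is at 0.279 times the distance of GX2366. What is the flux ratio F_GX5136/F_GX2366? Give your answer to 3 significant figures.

Wien's law: T_GX5136/T_GX2366 = λ_GX2366/λ_GX5136 = 1270/1110 = 1.144.
L_GX5136/L_GX2366 = (R_GX5136/R_GX2366)²(T_GX5136/T_GX2366)⁴ = (4.10)²(1.144)⁴ = 28.81.
F_GX5136/F_GX2366 = (L_GX5136/L_GX2366)/(d_GX5136/d_GX2366)² = 28.81/(0.279)² = 370.1.

370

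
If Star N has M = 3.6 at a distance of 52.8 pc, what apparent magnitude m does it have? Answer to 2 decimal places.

m = M + 5 log₁₀(d/10 pc) = 3.6 + 5 log₁₀(52.8/10)
  = 3.6 + 5 × 0.723 = 3.6 + 3.61 = 7.21.

7.21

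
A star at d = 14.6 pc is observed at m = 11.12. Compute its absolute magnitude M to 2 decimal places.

M = m − 5 log₁₀(d/10 pc) = 11.12 − 5 log₁₀(14.6/10)
  = 11.12 − 5 × 0.164 = 11.12 − 0.82 = 10.30.

10.30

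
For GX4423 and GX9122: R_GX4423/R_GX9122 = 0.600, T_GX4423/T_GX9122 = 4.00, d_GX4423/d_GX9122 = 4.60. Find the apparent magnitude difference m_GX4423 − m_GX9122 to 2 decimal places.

L_GX4423/L_GX9122 = (0.600)²(4.00)⁴ = 92.16.
F_GX4423/F_GX9122 = (L_GX4423/L_GX9122)/(d_GX4423/d_GX9122)² = 92.16/21.16 = 4.355.
m_GX4423 − m_GX9122 = −2.5 log₁₀(4.355) = -1.60.

-1.60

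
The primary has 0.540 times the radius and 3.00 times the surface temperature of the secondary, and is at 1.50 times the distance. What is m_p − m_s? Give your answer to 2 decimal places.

L_p/L_s = (0.540)²(3.00)⁴ = 23.62.
F_p/F_s = (L_p/L_s)/(d_p/d_s)² = 23.62/2.250 = 10.50.
m_p − m_s = −2.5 log₁₀(10.50) = -2.55.

-2.55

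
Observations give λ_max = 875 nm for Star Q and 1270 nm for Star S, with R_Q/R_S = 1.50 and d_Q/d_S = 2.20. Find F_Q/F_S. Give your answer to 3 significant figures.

Wien's law: T_Q/T_S = λ_S/λ_Q = 1270/875 = 1.451.
L_Q/L_S = (R_Q/R_S)²(T_Q/T_S)⁴ = (1.50)²(1.451)⁴ = 9.985.
F_Q/F_S = (L_Q/L_S)/(d_Q/d_S)² = 9.985/(2.20)² = 2.063.

2.06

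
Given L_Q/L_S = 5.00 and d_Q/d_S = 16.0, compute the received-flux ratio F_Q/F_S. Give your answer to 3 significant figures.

F = L/(4πd²), so F_Q/F_S = (L_Q/L_S) / (d_Q/d_S)²
= 5.00 / (16.0)² = 5.00 / 256.0 = 0.01953.

0.0195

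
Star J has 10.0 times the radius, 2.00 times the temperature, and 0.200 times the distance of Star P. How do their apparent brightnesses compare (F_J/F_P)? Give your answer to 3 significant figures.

4.00×10^4

L_J/L_P = (R_J/R_P)²(T_J/T_P)⁴ = (10.0)² × (2.00)⁴ = 1600.
F_J/F_P = (L_J/L_P)/(d_J/d_P)² = 1600 / (0.200)² = 4.000×10^4.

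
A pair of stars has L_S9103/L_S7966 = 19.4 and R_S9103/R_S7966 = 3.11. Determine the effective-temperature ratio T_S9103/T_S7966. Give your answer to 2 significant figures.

1.2

L ∝ R²T⁴ gives T ∝ (L/R²)^(1/4), so
T_S9103/T_S7966 = (19.4 / 3.11²)^(1/4) = (2.006)^(1/4) = 1.190.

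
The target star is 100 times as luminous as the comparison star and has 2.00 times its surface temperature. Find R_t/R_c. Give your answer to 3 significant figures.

L ∝ R²T⁴ gives R ∝ √L / T², so
R_t/R_c = √(100) / (2.00)² = 10.00 / 4.000 = 2.500.

2.50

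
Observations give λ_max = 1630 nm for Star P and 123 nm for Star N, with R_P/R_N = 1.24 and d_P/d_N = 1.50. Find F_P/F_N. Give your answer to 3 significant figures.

Wien's law: T_P/T_N = λ_N/λ_P = 123/1630 = 0.07546.
L_P/L_N = (R_P/R_N)²(T_P/T_N)⁴ = (1.24)²(0.07546)⁴ = 4.986×10^-5.
F_P/F_N = (L_P/L_N)/(d_P/d_N)² = 4.986×10^-5/(1.50)² = 2.216×10^-5.

2.22×10^-5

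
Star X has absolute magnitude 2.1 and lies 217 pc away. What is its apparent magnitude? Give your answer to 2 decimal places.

8.78

m = M + 5 log₁₀(d/10 pc) = 2.1 + 5 log₁₀(217/10)
  = 2.1 + 5 × 1.336 = 2.1 + 6.68 = 8.78.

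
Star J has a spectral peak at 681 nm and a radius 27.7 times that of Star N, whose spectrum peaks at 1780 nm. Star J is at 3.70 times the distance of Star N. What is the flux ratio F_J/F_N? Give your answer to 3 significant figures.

Wien's law: T_J/T_N = λ_N/λ_J = 1780/681 = 2.614.
L_J/L_N = (R_J/R_N)²(T_J/T_N)⁴ = (27.7)²(2.614)⁴ = 3.581×10^4.
F_J/F_N = (L_J/L_N)/(d_J/d_N)² = 3.581×10^4/(3.70)² = 2616.

2.62×10^3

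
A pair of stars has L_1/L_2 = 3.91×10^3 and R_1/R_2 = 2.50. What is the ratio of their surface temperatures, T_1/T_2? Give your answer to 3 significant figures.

5.00

L ∝ R²T⁴ gives T ∝ (L/R²)^(1/4), so
T_1/T_2 = (3.91×10^3 / 2.50²)^(1/4) = (625.6)^(1/4) = 5.001.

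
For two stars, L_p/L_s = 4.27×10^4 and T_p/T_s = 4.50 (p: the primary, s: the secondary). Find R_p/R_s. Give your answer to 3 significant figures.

10.2

L ∝ R²T⁴ gives R ∝ √L / T², so
R_p/R_s = √(4.27×10^4) / (4.50)² = 206.6 / 20.25 = 10.20.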